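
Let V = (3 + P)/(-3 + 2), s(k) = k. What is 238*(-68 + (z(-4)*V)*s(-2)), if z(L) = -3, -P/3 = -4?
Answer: -37604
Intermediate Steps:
P = 12 (P = -3*(-4) = 12)
V = -15 (V = (3 + 12)/(-3 + 2) = 15/(-1) = 15*(-1) = -15)
238*(-68 + (z(-4)*V)*s(-2)) = 238*(-68 - 3*(-15)*(-2)) = 238*(-68 + 45*(-2)) = 238*(-68 - 90) = 238*(-158) = -37604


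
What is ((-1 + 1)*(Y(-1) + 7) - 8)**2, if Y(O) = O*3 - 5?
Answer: 64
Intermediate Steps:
Y(O) = -5 + 3*O (Y(O) = 3*O - 5 = -5 + 3*O)
((-1 + 1)*(Y(-1) + 7) - 8)**2 = ((-1 + 1)*((-5 + 3*(-1)) + 7) - 8)**2 = (0*((-5 - 3) + 7) - 8)**2 = (0*(-8 + 7) - 8)**2 = (0*(-1) - 8)**2 = (0 - 8)**2 = (-8)**2 = 64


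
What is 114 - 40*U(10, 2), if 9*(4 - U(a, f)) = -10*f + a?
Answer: -814/9 ≈ -90.444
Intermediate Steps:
U(a, f) = 4 - a/9 + 10*f/9 (U(a, f) = 4 - (-10*f + a)/9 = 4 - (a - 10*f)/9 = 4 + (-a/9 + 10*f/9) = 4 - a/9 + 10*f/9)
114 - 40*U(10, 2) = 114 - 40*(4 - 1/9*10 + (10/9)*2) = 114 - 40*(4 - 10/9 + 20/9) = 114 - 40*46/9 = 114 - 1840/9 = -814/9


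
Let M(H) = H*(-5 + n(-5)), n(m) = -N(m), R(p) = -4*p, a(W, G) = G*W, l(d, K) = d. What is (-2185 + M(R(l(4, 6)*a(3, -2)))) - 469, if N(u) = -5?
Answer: -2654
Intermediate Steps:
n(m) = 5 (n(m) = -1*(-5) = 5)
M(H) = 0 (M(H) = H*(-5 + 5) = H*0 = 0)
(-2185 + M(R(l(4, 6)*a(3, -2)))) - 469 = (-2185 + 0) - 469 = -2185 - 469 = -2654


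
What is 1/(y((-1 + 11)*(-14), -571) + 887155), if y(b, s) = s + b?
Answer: 1/886444 ≈ 1.1281e-6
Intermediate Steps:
y(b, s) = b + s
1/(y((-1 + 11)*(-14), -571) + 887155) = 1/(((-1 + 11)*(-14) - 571) + 887155) = 1/((10*(-14) - 571) + 887155) = 1/((-140 - 571) + 887155) = 1/(-711 + 887155) = 1/886444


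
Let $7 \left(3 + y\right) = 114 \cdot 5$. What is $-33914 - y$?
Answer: $- \frac{237947}{7} \approx -33992.0$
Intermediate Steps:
$y = \frac{549}{7}$ ($y = -3 + \frac{114 \cdot 5}{7} = -3 + \frac{1}{7} \cdot 570 = -3 + \frac{570}{7} = \frac{549}{7} \approx 78.429$)
$-33914 - y = -33914 - \frac{549}{7} = - \frac{237947}{7}$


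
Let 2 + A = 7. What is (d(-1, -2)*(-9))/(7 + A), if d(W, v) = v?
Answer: 3/2 ≈ 1.5000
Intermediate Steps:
A = 5 (A = -2 + 7 = 5)
(d(-1, -2)*(-9))/(7 + A) = (-2*(-9))/(7 + 5) = 18/12 = 18*(1/12) = 3/2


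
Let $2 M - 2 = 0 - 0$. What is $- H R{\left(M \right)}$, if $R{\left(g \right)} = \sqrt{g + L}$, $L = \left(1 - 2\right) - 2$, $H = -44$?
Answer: $44 i \sqrt{2} \approx 62.225 i$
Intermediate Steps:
$L = -3$ ($L = \left(1 - 2\right) - 2 = -1 - 2 = -3$)
$M = 1$ ($M = 1 + \frac{0 - 0}{2} = 1 + \frac{0 + 0}{2} = 1 + \frac{1}{2} \cdot 0 = 1 + 0 = 1$)
$R{\left(g \right)} = \sqrt{-3 + g}$ ($R{\left(g \right)} = \sqrt{g - 3} = \sqrt{-3 + g}$)
$- H R{\left(M \right)} = - \left(-44\right) \sqrt{-3 + 1} = - \left(-44\right) \sqrt{-2} = - \left(-44\right) i \sqrt{2} = 44 i \sqrt{2}$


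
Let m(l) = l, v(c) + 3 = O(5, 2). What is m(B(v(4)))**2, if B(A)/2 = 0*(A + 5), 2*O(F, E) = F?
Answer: 0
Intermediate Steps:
O(F, E) = F/2
v(c) = -1/2 (v(c) = -3 + (1/2)*5 = -3 + 5/2 = -1/2)
B(A) = 0 (B(A) = 2*(0*(A + 5)) = 2*(0*(5 + A)) = 2*0 = 0)
m(B(v(4)))**2 = 0**2 = 0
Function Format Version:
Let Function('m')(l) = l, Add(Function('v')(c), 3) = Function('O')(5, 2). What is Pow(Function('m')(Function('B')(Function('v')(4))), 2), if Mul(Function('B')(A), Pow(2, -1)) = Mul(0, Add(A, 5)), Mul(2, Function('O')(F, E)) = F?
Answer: 0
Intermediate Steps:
Function('O')(F, E) = Mul(Rational(1, 2), F)
Function('v')(c) = Rational(-1, 2) (Function('v')(c) = Add(-3, Mul(Rational(1, 2), 5)) = Add(-3, Rational(5, 2)) = Rational(-1, 2))
Function('B')(A) = 0 (Function('B')(A) = Mul(2, Mul(0, Add(A, 5))) = Mul(2, Mul(0, Add(5, A))) = Mul(2, 0) = 0)
Pow(Function('m')(Function('B')(Function('v')(4))), 2) = Pow(0, 2) = 0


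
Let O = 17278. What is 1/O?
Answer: 1/17278 ≈ 5.7877e-5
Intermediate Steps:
1/O = 1/17278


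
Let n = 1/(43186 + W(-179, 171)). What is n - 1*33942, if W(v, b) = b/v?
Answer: -262375834687/7730123 ≈ -33942.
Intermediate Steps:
n = 179/7730123 (n = 1/(43186 + 171/(-179)) = 1/(43186 + 171*(-1/179)) = 1/(43186 - 171/179) = 1/(7730123/179) = 179/7730123 ≈ 2.3156e-5)
n - 1*33942 = 179/7730123 - 1*33942 = 179/7730123 - 33942 = -262375834687/7730123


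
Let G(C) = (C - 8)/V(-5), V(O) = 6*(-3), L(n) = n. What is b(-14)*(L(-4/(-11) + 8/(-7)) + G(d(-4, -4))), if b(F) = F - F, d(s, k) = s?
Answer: 0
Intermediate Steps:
b(F) = 0
V(O) = -18
G(C) = 4/9 - C/18 (G(C) = (C - 8)/(-18) = (-8 + C)*(-1/18) = 4/9 - C/18)
b(-14)*(L(-4/(-11) + 8/(-7)) + G(d(-4, -4))) = 0*((-4/(-11) + 8/(-7)) + (4/9 - 1/18*(-4))) = 0*((-4*(-1/11) + 8*(-⅐)) + (4/9 + 2/9)) = 0*((4/11 - 8/7) + ⅔) = 0*(-60/77 + ⅔) = 0*(-26/231) = 0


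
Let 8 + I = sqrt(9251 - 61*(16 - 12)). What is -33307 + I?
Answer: -33315 + sqrt(9007) ≈ -33220.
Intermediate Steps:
I = -8 + sqrt(9007) (I = -8 + sqrt(9251 - 61*(16 - 12)) = -8 + sqrt(9251 - 61*4) = -8 + sqrt(9251 - 244) = -8 + sqrt(9007) ≈ 86.905)
-33307 + I = -33307 + (-8 + sqrt(9007)) = -33315 + sqrt(9007)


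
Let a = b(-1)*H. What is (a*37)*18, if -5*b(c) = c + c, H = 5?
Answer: 1332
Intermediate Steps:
b(c) = -2*c/5 (b(c) = -(c + c)/5 = -2*c/5)
a = 2 (a = -⅖*(-1)*5 = (⅖)*5 = 2)
(a*37)*18 = (2*37)*18 = 74*18 = 1332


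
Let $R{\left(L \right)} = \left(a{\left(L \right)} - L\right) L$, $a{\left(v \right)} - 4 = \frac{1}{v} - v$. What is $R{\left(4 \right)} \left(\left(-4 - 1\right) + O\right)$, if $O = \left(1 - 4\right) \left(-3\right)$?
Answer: $-60$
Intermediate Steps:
$a{\left(v \right)} = 4 + \frac{1}{v} - v$ ($a{\left(v \right)} = 4 - \left(v - \frac{1}{v}\right) = 4 + \frac{1}{v} - v$)
$O = 9$ ($O = \left(-3\right) \left(-3\right) = 9$)
$R{\left(L \right)} = L \left(4 + \frac{1}{L} - 2 L\right)$ ($R{\left(L \right)} = \left(\left(4 + \frac{1}{L} - L\right) - L\right) L = \left(4 + \frac{1}{L} - 2 L\right) L = L \left(4 + \frac{1}{L} - 2 L\right)$)
$R{\left(4 \right)} \left(\left(-4 - 1\right) + O\right) = \left(1 + 2 \cdot 4 \left(2 - 4\right)\right) \left(\left(-4 - 1\right) + 9\right) = \left(1 + 2 \cdot 4 \left(2 - 4\right)\right) \left(-5 + 9\right) = \left(1 + 2 \cdot 4 \left(-2\right)\right) 4 = \left(1 - 16\right) 4 = \left(-15\right) 4 = -60$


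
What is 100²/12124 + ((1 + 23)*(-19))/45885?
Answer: 284036/348565 ≈ 0.81487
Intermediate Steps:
100²/12124 + ((1 + 23)*(-19))/45885 = 10000*(1/12124) + (24*(-19))*(1/45885) = 2500/3031 - 456*1/45885 = 2500/3031 - 8/805 = 284036/348565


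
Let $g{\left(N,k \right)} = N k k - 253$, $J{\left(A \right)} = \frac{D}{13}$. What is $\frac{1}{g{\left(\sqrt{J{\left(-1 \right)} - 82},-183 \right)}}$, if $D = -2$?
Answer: $- \frac{3289}{1197776845345} - \frac{66978 i \sqrt{3471}}{1197776845345} \approx -2.7459 \cdot 10^{-9} - 3.2945 \cdot 10^{-6} i$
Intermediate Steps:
$J{\left(A \right)} = - \frac{2}{13}$
$g{\left(N,k \right)} = -253 + N k^{2}$ ($g{\left(N,k \right)} = N k^{2} - 253 = -253 + N k^{2}$)
$\frac{1}{g{\left(\sqrt{J{\left(-1 \right)} - 82},-183 \right)}} = \frac{1}{-253 + \sqrt{- \frac{2}{13} - 82} \left(-183\right)^{2}} = \frac{1}{-253 + \sqrt{- \frac{1068}{13}} \cdot 33489} = \frac{1}{-253 + \frac{2 i \sqrt{3471}}{13} \cdot 33489} = \frac{1}{-253 + \frac{66978 i \sqrt{3471}}{13}}$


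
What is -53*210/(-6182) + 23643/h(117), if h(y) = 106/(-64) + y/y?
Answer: -779486517/21637 ≈ -36026.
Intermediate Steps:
h(y) = -21/32 (h(y) = 106*(-1/64) + 1 = -53/32 + 1 = -21/32)
-53*210/(-6182) + 23643/h(117) = -53*210/(-6182) + 23643/(-21/32) = -11130*(-1/6182) + 23643*(-32/21) = 5565/3091 - 252192/7 = -779486517/21637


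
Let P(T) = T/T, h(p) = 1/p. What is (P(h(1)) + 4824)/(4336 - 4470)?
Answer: -4825/134 ≈ -36.007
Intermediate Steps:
h(p) = 1/p
P(T) = 1
(P(h(1)) + 4824)/(4336 - 4470) = (1 + 4824)/(4336 - 4470) = 4825/(-134) = 4825*(-1/134) = -4825/134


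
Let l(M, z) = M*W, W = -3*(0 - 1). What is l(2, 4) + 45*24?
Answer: 1086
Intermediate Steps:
W = 3 (W = -3*(-1) = 3)
l(M, z) = 3*M (l(M, z) = M*3 = 3*M)
l(2, 4) + 45*24 = 3*2 + 45*24 = 6 + 1080 = 1086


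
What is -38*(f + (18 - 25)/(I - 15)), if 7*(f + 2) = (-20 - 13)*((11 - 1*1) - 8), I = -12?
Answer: 80218/189 ≈ 424.43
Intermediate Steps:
f = -80/7 (f = -2 + ((-20 - 13)*((11 - 1*1) - 8))/7 = -2 + (-33*((11 - 1) - 8))/7 = -2 + (-33*(10 - 8))/7 = -2 + (-33*2)/7 = -2 + (⅐)*(-66) = -2 - 66/7 = -80/7 ≈ -11.429)
-38*(f + (18 - 25)/(I - 15)) = -38*(-80/7 + (18 - 25)/(-12 - 15)) = -38*(-80/7 - 7/(-27)) = -38*(-80/7 - 7*(-1/27)) = -38*(-80/7 + 7/27) = -38*(-2111/189) = 80218/189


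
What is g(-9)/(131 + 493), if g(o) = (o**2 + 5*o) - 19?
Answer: 17/624 ≈ 0.027244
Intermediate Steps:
g(o) = -19 + o**2 + 5*o
g(-9)/(131 + 493) = (-19 + (-9)**2 + 5*(-9))/(131 + 493) = (-19 + 81 - 45)/624 = 17*(1/624) = 17/624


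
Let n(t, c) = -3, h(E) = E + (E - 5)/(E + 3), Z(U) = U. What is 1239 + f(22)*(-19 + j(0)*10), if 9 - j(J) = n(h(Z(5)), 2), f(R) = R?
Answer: 3461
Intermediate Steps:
h(E) = E + (-5 + E)/(3 + E)
j(J) = 12 (j(J) = 9 - 1*(-3) = 9 + 3 = 12)
1239 + f(22)*(-19 + j(0)*10) = 1239 + 22*(-19 + 12*10) = 1239 + 22*(-19 + 120) = 1239 + 22*101 = 1239 + 2222 = 3461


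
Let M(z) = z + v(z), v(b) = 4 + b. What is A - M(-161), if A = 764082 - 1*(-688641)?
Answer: 1453041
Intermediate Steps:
M(z) = 4 + 2*z (M(z) = z + (4 + z) = 4 + 2*z)
A = 1452723 (A = 764082 + 688641 = 1452723)
A - M(-161) = 1452723 - (4 + 2*(-161)) = 1452723 - (4 - 322) = 1452723 - 1*(-318) = 1452723 + 318 = 1453041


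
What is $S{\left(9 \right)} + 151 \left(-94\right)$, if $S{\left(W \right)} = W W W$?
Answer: $-13465$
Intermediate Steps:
$S{\left(W \right)} = W^{3}$ ($S{\left(W \right)} = W^{2} W = W^{3}$)
$S{\left(9 \right)} + 151 \left(-94\right) = 9^{3} + 151 \left(-94\right) = 729 - 14194 = -13465$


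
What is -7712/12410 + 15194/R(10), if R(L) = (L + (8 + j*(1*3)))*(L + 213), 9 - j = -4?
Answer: 45265154/78871755 ≈ 0.57391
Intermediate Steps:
j = 13 (j = 9 - 1*(-4) = 9 + 4 = 13)
R(L) = (47 + L)*(213 + L) (R(L) = (L + (8 + 13*(1*3)))*(L + 213) = (L + (8 + 13*3))*(213 + L) = (L + (8 + 39))*(213 + L) = (L + 47)*(213 + L) = (47 + L)*(213 + L))
-7712/12410 + 15194/R(10) = -7712/12410 + 15194/(10011 + 10² + 260*10) = -7712*1/12410 + 15194/(10011 + 100 + 2600) = -3856/6205 + 15194/12711 = 45265154/78871755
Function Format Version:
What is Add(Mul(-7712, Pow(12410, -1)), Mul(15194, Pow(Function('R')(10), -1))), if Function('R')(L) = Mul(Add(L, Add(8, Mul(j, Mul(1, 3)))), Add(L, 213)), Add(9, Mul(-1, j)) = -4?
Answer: Rational(45265154, 78871755) ≈ 0.57391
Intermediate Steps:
j = 13 (j = Add(9, Mul(-1, -4)) = Add(9, 4) = 13)
Function('R')(L) = Mul(Add(47, L), Add(213, L)) (Function('R')(L) = Mul(Add(L, Add(8, Mul(13, Mul(1, 3)))), Add(L, 213)) = Mul(Add(L, Add(8, Mul(13, 3))), Add(213, L)) = Mul(Add(L, Add(8, 39)), Add(213, L)) = Mul(Add(L, 47), Add(213, L)) = Mul(Add(47, L), Add(213, L)))
Add(Mul(-7712, Pow(12410, -1)), Mul(15194, Pow(Function('R')(10), -1))) = Add(Mul(-7712, Pow(12410, -1)), Mul(15194, Pow(Add(10011, Pow(10, 2), Mul(260, 10)), -1))) = Add(Mul(-7712, Rational(1, 12410)), Mul(15194, Pow(Add(10011, 100, 2600), -1))) = Add(Rational(-3856, 6205), Mul(15194, Pow(12711, -1))) = Add(Rational(-3856, 6205), Mul(15194, Rational(1, 12711))) = Add(Rational(-3856, 6205), Rational(15194, 12711)) = Rational(45265154, 78871755)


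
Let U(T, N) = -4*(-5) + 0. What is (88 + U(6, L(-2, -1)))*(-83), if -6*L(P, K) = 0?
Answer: -8964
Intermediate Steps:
L(P, K) = 0 (L(P, K) = -1/6*0 = 0)
U(T, N) = 20 (U(T, N) = 20 + 0 = 20)
(88 + U(6, L(-2, -1)))*(-83) = (88 + 20)*(-83) = 108*(-83) = -8964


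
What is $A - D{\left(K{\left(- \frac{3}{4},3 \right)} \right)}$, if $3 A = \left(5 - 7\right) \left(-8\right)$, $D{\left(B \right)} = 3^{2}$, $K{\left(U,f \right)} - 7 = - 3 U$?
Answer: $- \frac{11}{3} \approx -3.6667$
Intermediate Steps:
$K{\left(U,f \right)} = 7 - 3 U$
$D{\left(B \right)} = 9$
$A = \frac{16}{3}$ ($A = \frac{\left(5 - 7\right) \left(-8\right)}{3} = \frac{\left(-2\right) \left(-8\right)}{3} = \frac{1}{3} \cdot 16 = \frac{16}{3} \approx 5.3333$)
$A - D{\left(K{\left(- \frac{3}{4},3 \right)} \right)} = \frac{16}{3} - 9 = - \frac{11}{3}$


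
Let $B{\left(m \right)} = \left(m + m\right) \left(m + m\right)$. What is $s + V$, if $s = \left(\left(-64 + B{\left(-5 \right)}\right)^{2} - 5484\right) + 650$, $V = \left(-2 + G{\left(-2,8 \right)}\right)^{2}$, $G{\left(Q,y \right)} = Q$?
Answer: $-3522$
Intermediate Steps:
$B{\left(m \right)} = 4 m^{2}$ ($B{\left(m \right)} = 2 m 2 m = 4 m^{2}$)
$V = 16$ ($V = \left(-2 - 2\right)^{2} = \left(-4\right)^{2} = 16$)
$s = -3538$ ($s = \left(\left(-64 + 4 \left(-5\right)^{2}\right)^{2} - 5484\right) + 650 = \left(\left(-64 + 4 \cdot 25\right)^{2} - 5484\right) + 650 = \left(\left(-64 + 100\right)^{2} - 5484\right) + 650 = \left(36^{2} - 5484\right) + 650 = \left(1296 - 5484\right) + 650 = -4188 + 650 = -3538$)
$s + V = -3538 + 16 = -3522$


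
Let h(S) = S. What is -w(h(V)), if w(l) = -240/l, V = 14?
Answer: 120/7 ≈ 17.143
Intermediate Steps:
-w(h(V)) = -(-240)/14 = -1*(-120/7) = 120/7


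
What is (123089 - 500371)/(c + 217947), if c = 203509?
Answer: -188641/210728 ≈ -0.89519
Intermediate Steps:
(123089 - 500371)/(c + 217947) = (123089 - 500371)/(203509 + 217947) = -377282/421456 = -377282*1/421456 = -188641/210728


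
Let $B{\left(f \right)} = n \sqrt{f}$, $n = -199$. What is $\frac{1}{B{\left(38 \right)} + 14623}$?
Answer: $\frac{14623}{212327291} + \frac{199 \sqrt{38}}{212327291} \approx 7.4648 \cdot 10^{-5}$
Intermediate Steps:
$B{\left(f \right)} = - 199 \sqrt{f}$
$\frac{1}{B{\left(38 \right)} + 14623} = \frac{1}{- 199 \sqrt{38} + 14623} = \frac{1}{14623 - 199 \sqrt{38}}$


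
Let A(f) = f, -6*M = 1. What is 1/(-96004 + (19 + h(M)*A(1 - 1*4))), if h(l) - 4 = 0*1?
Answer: -1/95997 ≈ -1.0417e-5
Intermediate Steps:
M = -⅙ (M = -⅙*1 = -⅙ ≈ -0.16667)
h(l) = 4 (h(l) = 4 + 0*1 = 4 + 0 = 4)
1/(-96004 + (19 + h(M)*A(1 - 1*4))) = 1/(-96004 + (19 + 4*(1 - 1*4))) = 1/(-96004 + (19 + 4*(1 - 4))) = 1/(-96004 + (19 + 4*(-3))) = 1/(-96004 + (19 - 12)) = 1/(-96004 + 7) = 1/(-95997) = -1/95997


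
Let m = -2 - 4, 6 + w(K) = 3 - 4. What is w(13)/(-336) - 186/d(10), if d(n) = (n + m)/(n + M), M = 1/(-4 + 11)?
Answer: -158465/336 ≈ -471.62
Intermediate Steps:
w(K) = -7 (w(K) = -6 + (3 - 4) = -6 - 1 = -7)
m = -6
M = ⅐ (M = 1/7 = ⅐ ≈ 0.14286)
d(n) = (-6 + n)/(⅐ + n) (d(n) = (n - 6)/(n + ⅐) = (-6 + n)/(⅐ + n))
w(13)/(-336) - 186/d(10) = -7/(-336) - 186*(1 + 7*10)/(7*(-6 + 10)) = -7*(-1/336) - 186/(7*4/(1 + 70)) = 1/48 - 186/(7*4/71) = 1/48 - 186/(7*(1/71)*4) = 1/48 - 186/28/71 = 1/48 - 186*71/28 = 1/48 - 6603/14 = -158465/336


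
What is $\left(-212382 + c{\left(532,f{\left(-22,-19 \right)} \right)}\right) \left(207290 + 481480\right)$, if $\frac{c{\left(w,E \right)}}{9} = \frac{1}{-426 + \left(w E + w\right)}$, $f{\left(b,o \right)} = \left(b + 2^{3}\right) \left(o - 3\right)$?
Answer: $- \frac{1332485927080875}{9109} \approx -1.4628 \cdot 10^{11}$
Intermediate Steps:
$f{\left(b,o \right)} = \left(-3 + o\right) \left(8 + b\right)$ ($f{\left(b,o \right)} = \left(b + 8\right) \left(-3 + o\right) = \left(8 + b\right) \left(-3 + o\right) = \left(-3 + o\right) \left(8 + b\right)$)
$c{\left(w,E \right)} = \frac{9}{-426 + w + E w}$ ($c{\left(w,E \right)} = \frac{9}{-426 + \left(w E + w\right)} = \frac{9}{-426 + \left(E w + w\right)} = \frac{9}{-426 + \left(w + E w\right)} = \frac{9}{-426 + w + E w}$)
$\left(-212382 + c{\left(532,f{\left(-22,-19 \right)} \right)}\right) \left(207290 + 481480\right) = \left(-212382 + \frac{9}{-426 + 532 + \left(-24 - -66 + 8 \left(-19\right) - -418\right) 532}\right) \left(207290 + 481480\right) = \left(-212382 + \frac{9}{-426 + 532 + \left(-24 + 66 - 152 + 418\right) 532}\right) 688770 = \left(-212382 + \frac{9}{-426 + 532 + 308 \cdot 532}\right) 688770 = \left(-212382 + \frac{9}{-426 + 532 + 163856}\right) 688770 = \left(-212382 + \frac{9}{163962}\right) 688770 = \left(-212382 + 9 \cdot \frac{1}{163962}\right) 688770 = \left(-212382 + \frac{1}{18218}\right) 688770 = \left(- \frac{3869175275}{18218}\right) 688770 = - \frac{1332485927080875}{9109}$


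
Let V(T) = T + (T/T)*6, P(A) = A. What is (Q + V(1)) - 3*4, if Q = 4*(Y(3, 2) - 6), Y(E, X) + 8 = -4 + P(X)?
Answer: -69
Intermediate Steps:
Y(E, X) = -12 + X (Y(E, X) = -8 + (-4 + X) = -12 + X)
V(T) = 6 + T (V(T) = T + 1*6 = T + 6 = 6 + T)
Q = -64 (Q = 4*((-12 + 2) - 6) = 4*(-10 - 6) = 4*(-16) = -64)
(Q + V(1)) - 3*4 = (-64 + (6 + 1)) - 3*4 = (-64 + 7) - 12 = -57 - 12 = -69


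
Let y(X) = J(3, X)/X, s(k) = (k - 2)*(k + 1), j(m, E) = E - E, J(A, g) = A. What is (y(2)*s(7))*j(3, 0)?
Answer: 0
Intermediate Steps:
j(m, E) = 0
s(k) = (1 + k)*(-2 + k) (s(k) = (-2 + k)*(1 + k) = (1 + k)*(-2 + k))
y(X) = 3/X
(y(2)*s(7))*j(3, 0) = ((3/2)*(-2 + 7² - 1*7))*0 = ((3*(½))*(-2 + 49 - 7))*0 = ((3/2)*40)*0 = 60*0 = 0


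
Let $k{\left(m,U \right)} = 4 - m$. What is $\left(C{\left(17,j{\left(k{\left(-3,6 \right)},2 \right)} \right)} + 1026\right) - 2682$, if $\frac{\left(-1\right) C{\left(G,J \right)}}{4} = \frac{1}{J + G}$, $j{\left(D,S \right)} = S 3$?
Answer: $- \frac{38092}{23} \approx -1656.2$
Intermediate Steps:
$j{\left(D,S \right)} = 3 S$
$C{\left(G,J \right)} = - \frac{4}{G + J}$ ($C{\left(G,J \right)} = - \frac{4}{J + G} = - \frac{4}{G + J}$)
$\left(C{\left(17,j{\left(k{\left(-3,6 \right)},2 \right)} \right)} + 1026\right) - 2682 = \left(- \frac{4}{17 + 3 \cdot 2} + 1026\right) - 2682 = \left(- \frac{4}{17 + 6} + 1026\right) - 2682 = \left(- \frac{4}{23} + 1026\right) - 2682 = \frac{23594}{23} - 2682 = - \frac{38092}{23}$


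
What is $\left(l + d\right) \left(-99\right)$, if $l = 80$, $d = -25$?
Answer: $-5445$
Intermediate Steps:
$\left(l + d\right) \left(-99\right) = \left(80 - 25\right) \left(-99\right) = 55 \left(-99\right) = -5445$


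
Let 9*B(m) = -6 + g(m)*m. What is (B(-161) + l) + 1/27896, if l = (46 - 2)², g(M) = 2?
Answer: 476910025/251064 ≈ 1899.6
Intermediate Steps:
l = 1936 (l = 44² = 1936)
B(m) = -⅔ + 2*m/9 (B(m) = (-6 + 2*m)/9 = -⅔ + 2*m/9)
(B(-161) + l) + 1/27896 = ((-⅔ + (2/9)*(-161)) + 1936) + 1/27896 = ((-⅔ - 322/9) + 1936) + 1/27896 = (-328/9 + 1936) + 1/27896 = 17096/9 + 1/27896 = 476910025/251064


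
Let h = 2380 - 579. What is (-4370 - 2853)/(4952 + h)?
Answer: -7223/6753 ≈ -1.0696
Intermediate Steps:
h = 1801
(-4370 - 2853)/(4952 + h) = (-4370 - 2853)/(4952 + 1801) = -7223/6753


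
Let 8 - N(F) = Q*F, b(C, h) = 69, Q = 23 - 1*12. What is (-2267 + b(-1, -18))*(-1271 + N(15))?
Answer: 3138744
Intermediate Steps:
Q = 11 (Q = 23 - 12 = 11)
N(F) = 8 - 11*F
(-2267 + b(-1, -18))*(-1271 + N(15)) = (-2267 + 69)*(-1271 + (8 - 11*15)) = -2198*(-1271 + (8 - 165)) = -2198*(-1271 - 157) = -2198*(-1428) = 3138744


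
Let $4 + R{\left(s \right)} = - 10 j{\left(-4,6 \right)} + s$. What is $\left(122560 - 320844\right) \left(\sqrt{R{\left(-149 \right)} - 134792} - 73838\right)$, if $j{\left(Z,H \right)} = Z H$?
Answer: $14640893992 - 198284 i \sqrt{134705} \approx 1.4641 \cdot 10^{10} - 7.2775 \cdot 10^{7} i$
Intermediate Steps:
$j{\left(Z,H \right)} = H Z$
$R{\left(s \right)} = 236 + s$ ($R{\left(s \right)} = -4 + \left(- 10 \cdot 6 \left(-4\right) + s\right) = -4 + \left(\left(-10\right) \left(-24\right) + s\right) = -4 + \left(240 + s\right) = 236 + s$)
$\left(122560 - 320844\right) \left(\sqrt{R{\left(-149 \right)} - 134792} - 73838\right) = \left(122560 - 320844\right) \left(\sqrt{\left(236 - 149\right) - 134792} - 73838\right) = - 198284 \left(\sqrt{87 - 134792} - 73838\right) = - 198284 \left(\sqrt{-134705} - 73838\right) = - 198284 \left(i \sqrt{134705} - 73838\right) = - 198284 \left(-73838 + i \sqrt{134705}\right) = 14640893992 - 198284 i \sqrt{134705}$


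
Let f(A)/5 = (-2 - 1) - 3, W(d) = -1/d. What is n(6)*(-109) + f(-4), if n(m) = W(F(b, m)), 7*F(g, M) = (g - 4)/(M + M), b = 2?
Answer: -4608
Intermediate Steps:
F(g, M) = (-4 + g)/(14*M) (F(g, M) = ((g - 4)/(M + M))/7 = ((-4 + g)/((2*M)))/7 = ((-4 + g)*(1/(2*M)))/7 = ((-4 + g)/(2*M))/7 = (-4 + g)/(14*M))
f(A) = -30 (f(A) = 5*((-2 - 1) - 3) = 5*(-3 - 3) = 5*(-6) = -30)
n(m) = 7*m (n(m) = -1/((-4 + 2)/(14*m)) = -1/((1/14)*(-2)/m) = -1/((-1/(7*m))) = -(-7)*m = 7*m)
n(6)*(-109) + f(-4) = (7*6)*(-109) - 30 = 42*(-109) - 30 = -4578 - 30 = -4608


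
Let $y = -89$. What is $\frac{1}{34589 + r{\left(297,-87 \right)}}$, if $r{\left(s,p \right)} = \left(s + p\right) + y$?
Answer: $\frac{1}{34710} \approx 2.881 \cdot 10^{-5}$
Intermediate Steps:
$r{\left(s,p \right)} = -89 + p + s$ ($r{\left(s,p \right)} = \left(s + p\right) - 89 = \left(p + s\right) - 89 = -89 + p + s$)
$\frac{1}{34589 + r{\left(297,-87 \right)}} = \frac{1}{34589 - -121} = \frac{1}{34589 + 121} = \frac{1}{34710}$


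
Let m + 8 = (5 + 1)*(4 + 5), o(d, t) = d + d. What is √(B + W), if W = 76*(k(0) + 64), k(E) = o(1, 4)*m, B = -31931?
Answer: 5*I*√803 ≈ 141.69*I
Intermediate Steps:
o(d, t) = 2*d
m = 46 (m = -8 + (5 + 1)*(4 + 5) = -8 + 6*9 = -8 + 54 = 46)
k(E) = 92 (k(E) = (2*1)*46 = 2*46 = 92)
W = 11856 (W = 76*(92 + 64) = 76*156 = 11856)
√(B + W) = √(-31931 + 11856) = √(-20075) = 5*I*√803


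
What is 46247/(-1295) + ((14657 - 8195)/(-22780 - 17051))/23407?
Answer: -14372402143963/402453287005 ≈ -35.712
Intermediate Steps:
46247/(-1295) + ((14657 - 8195)/(-22780 - 17051))/23407 = 46247*(-1/1295) + (6462/(-39831))*(1/23407) = -46247/1295 + (6462*(-1/39831))*(1/23407) = -46247/1295 - 2154/13277*1/23407 = -46247/1295 - 2154/310774739 = -14372402143963/402453287005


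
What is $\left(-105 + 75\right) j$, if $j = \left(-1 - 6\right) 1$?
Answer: $210$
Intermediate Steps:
$j = -7$ ($j = \left(-7\right) 1 = -7$)
$\left(-105 + 75\right) j = \left(-105 + 75\right) \left(-7\right) = \left(-30\right) \left(-7\right) = 210$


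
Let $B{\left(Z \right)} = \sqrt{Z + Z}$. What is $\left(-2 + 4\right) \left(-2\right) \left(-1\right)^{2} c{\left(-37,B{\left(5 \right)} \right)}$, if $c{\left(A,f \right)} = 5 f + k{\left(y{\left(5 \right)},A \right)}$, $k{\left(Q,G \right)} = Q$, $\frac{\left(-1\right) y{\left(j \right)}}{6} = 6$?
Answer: $144 - 20 \sqrt{10} \approx 80.754$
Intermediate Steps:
$y{\left(j \right)} = -36$ ($y{\left(j \right)} = \left(-6\right) 6 = -36$)
$B{\left(Z \right)} = \sqrt{2} \sqrt{Z}$ ($B{\left(Z \right)} = \sqrt{2 Z} = \sqrt{2} \sqrt{Z}$)
$c{\left(A,f \right)} = -36 + 5 f$ ($c{\left(A,f \right)} = 5 f - 36 = -36 + 5 f$)
$\left(-2 + 4\right) \left(-2\right) \left(-1\right)^{2} c{\left(-37,B{\left(5 \right)} \right)} = \left(-2 + 4\right) \left(-2\right) \left(-1\right)^{2} \left(-36 + 5 \sqrt{2} \sqrt{5}\right) = 2 \left(-2\right) 1 \left(-36 + 5 \sqrt{10}\right) = \left(-4\right) 1 \left(-36 + 5 \sqrt{10}\right) = - 4 \left(-36 + 5 \sqrt{10}\right) = 144 - 20 \sqrt{10}$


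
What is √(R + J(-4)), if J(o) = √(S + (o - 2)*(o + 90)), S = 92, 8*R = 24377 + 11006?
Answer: √(70766 + 32*I*√106)/4 ≈ 66.505 + 0.15481*I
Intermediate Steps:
R = 35383/8 (R = (24377 + 11006)/8 = (⅛)*35383 = 35383/8 ≈ 4422.9)
J(o) = √(92 + (-2 + o)*(90 + o)) (J(o) = √(92 + (o - 2)*(o + 90)) = √(92 + (-2 + o)*(90 + o)))
√(R + J(-4)) = √(35383/8 + √(-88 + (-4)² + 88*(-4))) = √(35383/8 + √(-88 + 16 - 352)) = √(35383/8 + √(-424)) = √(35383/8 + 2*I*√106)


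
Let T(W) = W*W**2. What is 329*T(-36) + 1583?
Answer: -15348241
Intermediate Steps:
T(W) = W**3
329*T(-36) + 1583 = 329*(-36)**3 + 1583 = 329*(-46656) + 1583 = -15349824 + 1583 = -15348241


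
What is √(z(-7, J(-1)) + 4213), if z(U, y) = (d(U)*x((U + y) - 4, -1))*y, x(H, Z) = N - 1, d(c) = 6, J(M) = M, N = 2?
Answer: √4207 ≈ 64.861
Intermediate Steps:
x(H, Z) = 1 (x(H, Z) = 2 - 1 = 1)
z(U, y) = 6*y (z(U, y) = (6*1)*y = 6*y)
√(z(-7, J(-1)) + 4213) = √(6*(-1) + 4213) = √(-6 + 4213) = √4207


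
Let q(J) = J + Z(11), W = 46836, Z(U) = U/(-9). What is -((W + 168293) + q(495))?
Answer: -1940605/9 ≈ -2.1562e+5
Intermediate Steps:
Z(U) = -U/9 (Z(U) = U*(-1/9) = -U/9)
q(J) = -11/9 + J (q(J) = J - 1/9*11 = J - 11/9 = -11/9 + J)
-((W + 168293) + q(495)) = -((46836 + 168293) + (-11/9 + 495)) = -(215129 + 4444/9) = -1*1940605/9 = -1940605/9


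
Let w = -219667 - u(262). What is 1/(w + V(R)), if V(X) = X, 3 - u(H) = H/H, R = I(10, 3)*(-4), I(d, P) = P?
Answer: -1/219681 ≈ -4.5521e-6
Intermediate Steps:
R = -12 (R = 3*(-4) = -12)
u(H) = 2 (u(H) = 3 - H/H = 3 - 1*1 = 3 - 1 = 2)
w = -219669 (w = -219667 - 1*2 = -219667 - 2 = -219669)
1/(w + V(R)) = 1/(-219669 - 12) = 1/(-219681) = -1/219681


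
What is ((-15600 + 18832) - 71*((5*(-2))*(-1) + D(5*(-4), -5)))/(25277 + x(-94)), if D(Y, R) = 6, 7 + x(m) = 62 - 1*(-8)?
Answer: 524/6335 ≈ 0.082715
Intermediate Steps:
x(m) = 63 (x(m) = -7 + (62 - 1*(-8)) = -7 + (62 + 8) = -7 + 70 = 63)
((-15600 + 18832) - 71*((5*(-2))*(-1) + D(5*(-4), -5)))/(25277 + x(-94)) = ((-15600 + 18832) - 71*((5*(-2))*(-1) + 6))/(25277 + 63) = (3232 - 71*(-10*(-1) + 6))/25340 = (3232 - 71*(10 + 6))*(1/25340) = (3232 - 71*16)*(1/25340) = (3232 - 1136)*(1/25340) = 2096*(1/25340) = 524/6335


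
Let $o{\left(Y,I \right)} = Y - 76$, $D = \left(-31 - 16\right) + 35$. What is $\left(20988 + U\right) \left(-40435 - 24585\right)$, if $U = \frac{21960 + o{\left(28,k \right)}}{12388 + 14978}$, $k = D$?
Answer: $- \frac{6224359398400}{4561} \approx -1.3647 \cdot 10^{9}$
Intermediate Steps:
$D = -12$ ($D = -47 + 35 = -12$)
$k = -12$
$o{\left(Y,I \right)} = -76 + Y$
$U = \frac{3652}{4561}$ ($U = \frac{21960 + \left(-76 + 28\right)}{12388 + 14978} = \frac{21960 - 48}{27366} = 21912 \cdot \frac{1}{27366} = \frac{3652}{4561} \approx 0.8007$)
$\left(20988 + U\right) \left(-40435 - 24585\right) = \left(20988 + \frac{3652}{4561}\right) \left(-40435 - 24585\right) = \frac{95729920}{4561} \left(-65020\right) = - \frac{6224359398400}{4561}$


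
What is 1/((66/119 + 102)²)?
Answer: 14161/148937616 ≈ 9.5080e-5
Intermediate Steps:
1/((66/119 + 102)²) = 1/((12204/119)²) = 1/(148937616/14161) = 14161/148937616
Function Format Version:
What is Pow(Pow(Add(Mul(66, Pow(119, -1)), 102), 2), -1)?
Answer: Rational(14161, 148937616) ≈ 9.5080e-5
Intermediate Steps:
Pow(Pow(Add(Mul(66, Pow(119, -1)), 102), 2), -1) = Pow(Pow(Add(Mul(66, Rational(1, 119)), 102), 2), -1) = Pow(Pow(Add(Rational(66, 119), 102), 2), -1) = Pow(Pow(Rational(12204, 119), 2), -1) = Pow(Rational(148937616, 14161), -1) = Rational(14161, 148937616)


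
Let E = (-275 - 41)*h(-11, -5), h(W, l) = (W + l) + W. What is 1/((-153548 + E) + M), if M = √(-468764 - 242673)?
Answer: -145016/21030351693 - I*√711437/21030351693 ≈ -6.8956e-6 - 4.0107e-8*I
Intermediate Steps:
h(W, l) = l + 2*W
E = 8532 (E = (-275 - 41)*(-5 + 2*(-11)) = -316*(-5 - 22) = -316*(-27) = 8532)
M = I*√711437 (M = √(-711437) = I*√711437 ≈ 843.47*I)
1/((-153548 + E) + M) = 1/((-153548 + 8532) + I*√711437) = 1/(-145016 + I*√711437)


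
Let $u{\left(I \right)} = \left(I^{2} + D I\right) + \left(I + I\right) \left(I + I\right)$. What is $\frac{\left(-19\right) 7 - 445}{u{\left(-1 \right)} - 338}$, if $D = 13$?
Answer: $\frac{289}{173} \approx 1.6705$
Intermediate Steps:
$u{\left(I \right)} = 5 I^{2} + 13 I$ ($u{\left(I \right)} = \left(I^{2} + 13 I\right) + \left(I + I\right) \left(I + I\right) = \left(I^{2} + 13 I\right) + 2 I 2 I = \left(I^{2} + 13 I\right) + 4 I^{2} = 5 I^{2} + 13 I$)
$\frac{\left(-19\right) 7 - 445}{u{\left(-1 \right)} - 338} = \frac{\left(-19\right) 7 - 445}{- (13 + 5 \left(-1\right)) - 338} = \frac{-133 - 445}{- (13 - 5) - 338} = - \frac{578}{\left(-1\right) 8 - 338} = - \frac{578}{-8 - 338} = - \frac{578}{-346} = \left(-578\right) \left(- \frac{1}{346}\right) = \frac{289}{173}$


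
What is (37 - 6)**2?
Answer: 961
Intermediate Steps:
(37 - 6)**2 = 31**2 = 961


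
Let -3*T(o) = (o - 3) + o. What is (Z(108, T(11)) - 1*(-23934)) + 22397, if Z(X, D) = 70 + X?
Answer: 46509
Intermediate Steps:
T(o) = 1 - 2*o/3 (T(o) = -((o - 3) + o)/3 = -((-3 + o) + o)/3 = -(-3 + 2*o)/3 = 1 - 2*o/3)
(Z(108, T(11)) - 1*(-23934)) + 22397 = ((70 + 108) - 1*(-23934)) + 22397 = (178 + 23934) + 22397 = 24112 + 22397 = 46509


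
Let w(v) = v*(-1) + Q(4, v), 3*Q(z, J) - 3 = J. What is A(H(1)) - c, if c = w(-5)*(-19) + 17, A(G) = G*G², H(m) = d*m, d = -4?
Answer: 4/3 ≈ 1.3333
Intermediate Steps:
H(m) = -4*m
Q(z, J) = 1 + J/3
A(G) = G³
w(v) = 1 - 2*v/3 (w(v) = v*(-1) + (1 + v/3) = -v + (1 + v/3) = 1 - 2*v/3)
c = -196/3 (c = (1 - ⅔*(-5))*(-19) + 17 = (1 + 10/3)*(-19) + 17 = (13/3)*(-19) + 17 = -247/3 + 17 = -196/3 ≈ -65.333)
A(H(1)) - c = (-4*1)³ - 1*(-196/3) = (-4)³ + 196/3 = -64 + 196/3 = 4/3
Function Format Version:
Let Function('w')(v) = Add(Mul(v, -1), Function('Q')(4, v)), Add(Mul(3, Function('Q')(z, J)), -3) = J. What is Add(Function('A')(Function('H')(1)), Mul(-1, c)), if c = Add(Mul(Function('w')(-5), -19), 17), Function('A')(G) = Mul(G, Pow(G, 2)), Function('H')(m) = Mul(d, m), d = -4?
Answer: Rational(4, 3) ≈ 1.3333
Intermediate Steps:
Function('H')(m) = Mul(-4, m)
Function('Q')(z, J) = Add(1, Mul(Rational(1, 3), J))
Function('A')(G) = Pow(G, 3)
Function('w')(v) = Add(1, Mul(Rational(-2, 3), v)) (Function('w')(v) = Add(Mul(v, -1), Add(1, Mul(Rational(1, 3), v))) = Add(Mul(-1, v), Add(1, Mul(Rational(1, 3), v))) = Add(1, Mul(Rational(-2, 3), v)))
c = Rational(-196, 3) (c = Add(Mul(Add(1, Mul(Rational(-2, 3), -5)), -19), 17) = Add(Mul(Add(1, Rational(10, 3)), -19), 17) = Add(Mul(Rational(13, 3), -19), 17) = Add(Rational(-247, 3), 17) = Rational(-196, 3) ≈ -65.333)
Add(Function('A')(Function('H')(1)), Mul(-1, c)) = Add(Pow(Mul(-4, 1), 3), Mul(-1, Rational(-196, 3))) = Add(Pow(-4, 3), Rational(196, 3)) = Add(-64, Rational(196, 3)) = Rational(4, 3)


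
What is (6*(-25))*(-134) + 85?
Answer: 20185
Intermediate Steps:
(6*(-25))*(-134) + 85 = -150*(-134) + 85 = 20100 + 85 = 20185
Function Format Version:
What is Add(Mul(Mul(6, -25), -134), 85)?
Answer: 20185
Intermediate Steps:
Add(Mul(Mul(6, -25), -134), 85) = Add(Mul(-150, -134), 85) = Add(20100, 85) = 20185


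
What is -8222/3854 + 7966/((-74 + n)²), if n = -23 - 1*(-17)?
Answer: -5479959/6166400 ≈ -0.88868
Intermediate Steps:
n = -6 (n = -23 + 17 = -6)
-8222/3854 + 7966/((-74 + n)²) = -8222/3854 + 7966/((-74 - 6)²) = -8222*1/3854 + 7966/((-80)²) = -4111/1927 + 7966/6400 = -4111/1927 + 7966*(1/6400) = -4111/1927 + 3983/3200 = -5479959/6166400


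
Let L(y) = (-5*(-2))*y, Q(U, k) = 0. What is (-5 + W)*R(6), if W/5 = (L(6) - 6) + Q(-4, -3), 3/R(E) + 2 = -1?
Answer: -265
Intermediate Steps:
L(y) = 10*y
R(E) = -1 (R(E) = 3/(-2 - 1) = 3/(-3) = 3*(-⅓) = -1)
W = 270 (W = 5*((10*6 - 6) + 0) = 5*((60 - 6) + 0) = 5*(54 + 0) = 5*54 = 270)
(-5 + W)*R(6) = (-5 + 270)*(-1) = 265*(-1) = -265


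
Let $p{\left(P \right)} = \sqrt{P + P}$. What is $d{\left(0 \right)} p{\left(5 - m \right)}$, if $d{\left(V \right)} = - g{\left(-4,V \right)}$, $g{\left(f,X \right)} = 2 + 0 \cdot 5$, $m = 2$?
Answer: $- 2 \sqrt{6} \approx -4.899$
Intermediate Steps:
$g{\left(f,X \right)} = 2$ ($g{\left(f,X \right)} = 2 + 0 = 2$)
$d{\left(V \right)} = -2$ ($d{\left(V \right)} = \left(-1\right) 2 = -2$)
$p{\left(P \right)} = \sqrt{2} \sqrt{P}$ ($p{\left(P \right)} = \sqrt{2 P} = \sqrt{2} \sqrt{P}$)
$d{\left(0 \right)} p{\left(5 - m \right)} = - 2 \sqrt{2} \sqrt{5 - 2} = - 2 \sqrt{2} \sqrt{3} = - 2 \sqrt{6}$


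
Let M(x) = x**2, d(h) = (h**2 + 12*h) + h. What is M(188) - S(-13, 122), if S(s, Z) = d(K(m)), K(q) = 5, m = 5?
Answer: 35254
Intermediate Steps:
d(h) = h**2 + 13*h
S(s, Z) = 90 (S(s, Z) = 5*(13 + 5) = 5*18 = 90)
M(188) - S(-13, 122) = 188**2 - 1*90 = 35344 - 90 = 35254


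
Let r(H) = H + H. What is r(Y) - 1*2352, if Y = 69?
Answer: -2214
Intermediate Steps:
r(H) = 2*H
r(Y) - 1*2352 = 2*69 - 1*2352 = 138 - 2352 = -2214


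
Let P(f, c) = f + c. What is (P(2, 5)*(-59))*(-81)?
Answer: 33453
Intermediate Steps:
P(f, c) = c + f
(P(2, 5)*(-59))*(-81) = ((5 + 2)*(-59))*(-81) = (7*(-59))*(-81) = -413*(-81) = 33453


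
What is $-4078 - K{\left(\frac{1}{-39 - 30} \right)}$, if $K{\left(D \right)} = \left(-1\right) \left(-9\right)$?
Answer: $-4087$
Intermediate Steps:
$K{\left(D \right)} = 9$
$-4078 - K{\left(\frac{1}{-39 - 30} \right)} = -4078 - 9 = -4087$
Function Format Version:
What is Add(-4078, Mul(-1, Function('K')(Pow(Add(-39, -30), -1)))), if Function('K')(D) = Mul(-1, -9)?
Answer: -4087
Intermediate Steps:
Function('K')(D) = 9
Add(-4078, Mul(-1, Function('K')(Pow(Add(-39, -30), -1)))) = Add(-4078, Mul(-1, 9)) = Add(-4078, -9) = -4087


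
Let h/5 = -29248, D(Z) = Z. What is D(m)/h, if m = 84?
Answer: -21/36560 ≈ -0.00057440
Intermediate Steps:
h = -146240 (h = 5*(-29248) = -146240)
D(m)/h = 84/(-146240) = 84*(-1/146240) = -21/36560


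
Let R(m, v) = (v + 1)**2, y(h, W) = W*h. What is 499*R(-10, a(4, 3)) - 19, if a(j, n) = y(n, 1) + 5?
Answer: 40400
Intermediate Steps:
a(j, n) = 5 + n (a(j, n) = 1*n + 5 = n + 5 = 5 + n)
R(m, v) = (1 + v)**2
499*R(-10, a(4, 3)) - 19 = 499*(1 + (5 + 3))**2 - 19 = 499*(1 + 8)**2 - 19 = 499*9**2 - 19 = 499*81 - 19 = 40419 - 19 = 40400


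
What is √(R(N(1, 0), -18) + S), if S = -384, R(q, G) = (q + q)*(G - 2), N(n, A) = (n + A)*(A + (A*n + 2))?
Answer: 4*I*√29 ≈ 21.541*I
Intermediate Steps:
N(n, A) = (A + n)*(2 + A + A*n) (N(n, A) = (A + n)*(A + (2 + A*n)) = (A + n)*(2 + A + A*n))
R(q, G) = 2*q*(-2 + G) (R(q, G) = (2*q)*(-2 + G) = 2*q*(-2 + G))
√(R(N(1, 0), -18) + S) = √(2*(0² + 2*0 + 2*1 + 0*1 + 0*1² + 1*0²)*(-2 - 18) - 384) = √(2*(0 + 0 + 2 + 0 + 0*1 + 1*0)*(-20) - 384) = √(2*(0 + 0 + 2 + 0 + 0 + 0)*(-20) - 384) = √(2*2*(-20) - 384) = √(-80 - 384) = √(-464) = 4*I*√29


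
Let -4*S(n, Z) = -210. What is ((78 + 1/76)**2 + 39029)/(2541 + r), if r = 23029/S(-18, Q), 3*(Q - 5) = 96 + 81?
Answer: 27361377225/1807096688 ≈ 15.141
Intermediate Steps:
Q = 64 (Q = 5 + (96 + 81)/3 = 5 + (1/3)*177 = 5 + 59 = 64)
S(n, Z) = 105/2 (S(n, Z) = -1/4*(-210) = 105/2)
r = 46058/105 (r = 23029/(105/2) = 23029*(2/105) = 46058/105 ≈ 438.65)
((78 + 1/76)**2 + 39029)/(2541 + r) = ((78 + 1/76)**2 + 39029)/(2541 + 46058/105) = ((78 + 1/76)**2 + 39029)/(312863/105) = ((5929/76)**2 + 39029)*(105/312863) = (35153041/5776 + 39029)*(105/312863) = (260584545/5776)*(105/312863) = 27361377225/1807096688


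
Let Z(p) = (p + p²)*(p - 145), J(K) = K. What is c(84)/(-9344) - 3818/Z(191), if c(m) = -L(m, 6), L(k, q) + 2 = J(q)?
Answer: -4913/2677056 ≈ -0.0018352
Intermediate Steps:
L(k, q) = -2 + q
c(m) = -4 (c(m) = -(-2 + 6) = -1*4 = -4)
Z(p) = (-145 + p)*(p + p²) (Z(p) = (p + p²)*(-145 + p) = (-145 + p)*(p + p²))
c(84)/(-9344) - 3818/Z(191) = -4/(-9344) - 3818*1/(191*(-145 + 191² - 144*191)) = -4*(-1/9344) - 3818*1/(191*(-145 + 36481 - 27504)) = 1/2336 - 3818/(191*8832) = 1/2336 - 3818/1686912 = 1/2336 - 3818*1/1686912 = 1/2336 - 83/36672 = -4913/2677056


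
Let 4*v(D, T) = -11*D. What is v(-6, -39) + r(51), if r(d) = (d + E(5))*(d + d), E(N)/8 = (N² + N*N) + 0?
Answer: 92037/2 ≈ 46019.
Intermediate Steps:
v(D, T) = -11*D/4 (v(D, T) = (-11*D)/4 = -11*D/4)
E(N) = 16*N² (E(N) = 8*((N² + N*N) + 0) = 8*((N² + N²) + 0) = 8*(2*N² + 0) = 8*(2*N²) = 16*N²)
r(d) = 2*d*(400 + d) (r(d) = (d + 16*5²)*(d + d) = (d + 16*25)*(2*d) = (d + 400)*(2*d) = (400 + d)*(2*d) = 2*d*(400 + d))
v(-6, -39) + r(51) = -11/4*(-6) + 2*51*(400 + 51) = 33/2 + 2*51*451 = 33/2 + 46002 = 92037/2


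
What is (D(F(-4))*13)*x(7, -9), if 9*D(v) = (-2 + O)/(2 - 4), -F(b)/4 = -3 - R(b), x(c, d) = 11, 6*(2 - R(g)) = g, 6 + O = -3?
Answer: 1573/18 ≈ 87.389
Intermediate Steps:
O = -9 (O = -6 - 3 = -9)
R(g) = 2 - g/6
F(b) = 20 - 2*b/3 (F(b) = -4*(-3 - (2 - b/6)) = -4*(-3 + (-2 + b/6)) = -4*(-5 + b/6) = 20 - 2*b/3)
D(v) = 11/18 (D(v) = ((-2 - 9)/(2 - 4))/9 = (-11/(-2))/9 = (-11*(-1/2))/9 = (1/9)*(11/2) = 11/18)
(D(F(-4))*13)*x(7, -9) = ((11/18)*13)*11 = (143/18)*11 = 1573/18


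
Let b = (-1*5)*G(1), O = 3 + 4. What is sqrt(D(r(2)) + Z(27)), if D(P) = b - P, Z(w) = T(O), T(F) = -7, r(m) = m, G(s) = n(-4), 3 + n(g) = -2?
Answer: 4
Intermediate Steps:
n(g) = -5 (n(g) = -3 - 2 = -5)
G(s) = -5
O = 7
b = 25 (b = -1*5*(-5) = -5*(-5) = 25)
Z(w) = -7
D(P) = 25 - P
sqrt(D(r(2)) + Z(27)) = sqrt((25 - 1*2) - 7) = sqrt((25 - 2) - 7) = sqrt(23 - 7) = sqrt(16) = 4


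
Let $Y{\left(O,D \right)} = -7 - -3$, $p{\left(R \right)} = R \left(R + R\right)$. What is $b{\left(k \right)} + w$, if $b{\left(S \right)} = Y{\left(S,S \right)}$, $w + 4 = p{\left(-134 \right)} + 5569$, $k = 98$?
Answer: $41473$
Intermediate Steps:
$p{\left(R \right)} = 2 R^{2}$ ($p{\left(R \right)} = R 2 R = 2 R^{2}$)
$Y{\left(O,D \right)} = -4$ ($Y{\left(O,D \right)} = -7 + 3 = -4$)
$w = 41477$ ($w = -4 + \left(2 \left(-134\right)^{2} + 5569\right) = -4 + \left(2 \cdot 17956 + 5569\right) = -4 + \left(35912 + 5569\right) = -4 + 41481 = 41477$)
$b{\left(S \right)} = -4$
$b{\left(k \right)} + w = -4 + 41477 = 41473$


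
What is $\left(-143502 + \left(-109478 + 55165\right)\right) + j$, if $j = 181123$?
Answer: $-16692$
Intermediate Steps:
$\left(-143502 + \left(-109478 + 55165\right)\right) + j = \left(-143502 + \left(-109478 + 55165\right)\right) + 181123 = \left(-143502 - 54313\right) + 181123 = -197815 + 181123 = -16692$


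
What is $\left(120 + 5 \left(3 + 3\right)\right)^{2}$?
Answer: $22500$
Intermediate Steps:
$\left(120 + 5 \left(3 + 3\right)\right)^{2} = \left(120 + 5 \cdot 6\right)^{2} = \left(120 + 30\right)^{2} = 150^{2} = 22500$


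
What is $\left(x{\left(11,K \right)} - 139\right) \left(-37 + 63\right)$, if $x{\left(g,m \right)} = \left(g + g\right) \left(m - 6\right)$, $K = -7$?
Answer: $-11050$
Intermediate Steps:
$x{\left(g,m \right)} = 2 g \left(-6 + m\right)$
$\left(x{\left(11,K \right)} - 139\right) \left(-37 + 63\right) = \left(2 \cdot 11 \left(-6 - 7\right) - 139\right) \left(-37 + 63\right) = \left(2 \cdot 11 \left(-13\right) - 139\right) 26 = \left(-286 - 139\right) 26 = \left(-425\right) 26 = -11050$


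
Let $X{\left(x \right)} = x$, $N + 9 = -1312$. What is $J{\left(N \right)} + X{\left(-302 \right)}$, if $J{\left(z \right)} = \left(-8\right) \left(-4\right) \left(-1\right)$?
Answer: $-334$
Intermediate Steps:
$N = -1321$ ($N = -9 - 1312 = -1321$)
$J{\left(z \right)} = -32$ ($J{\left(z \right)} = 32 \left(-1\right) = -32$)
$J{\left(N \right)} + X{\left(-302 \right)} = -32 - 302 = -334$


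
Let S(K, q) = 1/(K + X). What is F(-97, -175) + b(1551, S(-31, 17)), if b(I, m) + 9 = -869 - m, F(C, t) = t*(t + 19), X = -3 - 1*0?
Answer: 898349/34 ≈ 26422.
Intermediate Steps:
X = -3 (X = -3 + 0 = -3)
S(K, q) = 1/(-3 + K) (S(K, q) = 1/(K - 3) = 1/(-3 + K))
F(C, t) = t*(19 + t)
b(I, m) = -878 - m (b(I, m) = -9 + (-869 - m) = -878 - m)
F(-97, -175) + b(1551, S(-31, 17)) = -175*(19 - 175) + (-878 - 1/(-3 - 31)) = -175*(-156) + (-878 - 1/(-34)) = 27300 + (-878 - 1*(-1/34)) = 27300 + (-878 + 1/34) = 27300 - 29851/34 = 898349/34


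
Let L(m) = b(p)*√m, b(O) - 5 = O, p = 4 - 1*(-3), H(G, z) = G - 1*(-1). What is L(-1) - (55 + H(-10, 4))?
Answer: -46 + 12*I ≈ -46.0 + 12.0*I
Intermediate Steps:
H(G, z) = 1 + G (H(G, z) = G + 1 = 1 + G)
p = 7 (p = 4 + 3 = 7)
b(O) = 5 + O
L(m) = 12*√m (L(m) = (5 + 7)*√m = 12*√m)
L(-1) - (55 + H(-10, 4)) = 12*√(-1) - (55 + (1 - 10)) = 12*I - (55 - 9) = 12*I - 1*46 = 12*I - 46 = -46 + 12*I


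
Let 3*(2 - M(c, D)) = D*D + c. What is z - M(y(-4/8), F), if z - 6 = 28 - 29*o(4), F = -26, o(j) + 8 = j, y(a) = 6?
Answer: 1126/3 ≈ 375.33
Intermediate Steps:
o(j) = -8 + j
M(c, D) = 2 - c/3 - D²/3 (M(c, D) = 2 - (D*D + c)/3 = 2 - (D² + c)/3 = 2 - (c + D²)/3 = 2 + (-c/3 - D²/3) = 2 - c/3 - D²/3)
z = 150 (z = 6 + (28 - 29*(-8 + 4)) = 6 + (28 - 29*(-4)) = 6 + (28 + 116) = 6 + 144 = 150)
z - M(y(-4/8), F) = 150 - (2 - ⅓*6 - ⅓*(-26)²) = 150 - (2 - 2 - ⅓*676) = 150 - (2 - 2 - 676/3) = 150 - 1*(-676/3) = 150 + 676/3 = 1126/3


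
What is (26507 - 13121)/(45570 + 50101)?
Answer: 13386/95671 ≈ 0.13992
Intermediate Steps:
(26507 - 13121)/(45570 + 50101) = 13386/95671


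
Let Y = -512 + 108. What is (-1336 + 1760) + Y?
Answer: 20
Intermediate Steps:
Y = -404
(-1336 + 1760) + Y = (-1336 + 1760) - 404 = 424 - 404 = 20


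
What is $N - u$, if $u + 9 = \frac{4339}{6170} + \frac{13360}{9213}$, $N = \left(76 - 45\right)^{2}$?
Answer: $\frac{55016477293}{56844210} \approx 967.85$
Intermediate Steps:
$N = 961$ ($N = \left(76 - 45\right)^{2} = 31^{2} = 961$)
$u = - \frac{389191483}{56844210}$ ($u = -9 + \left(\frac{4339}{6170} + \frac{13360}{9213}\right) = -9 + \frac{122406407}{56844210} = - \frac{389191483}{56844210} \approx -6.8466$)
$N - u = 961 - - \frac{389191483}{56844210} = 961 + \frac{389191483}{56844210} = \frac{55016477293}{56844210}$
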